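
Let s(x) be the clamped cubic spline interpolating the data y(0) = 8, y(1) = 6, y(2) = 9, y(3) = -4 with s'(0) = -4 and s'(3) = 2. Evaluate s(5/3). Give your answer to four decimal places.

9.8519

With M_i denoting the second derivative at x_i, h_i = 1, 1, 1, and Δ_i = (y_(i+1) − y_i)/h_i = -2, 3, -13:
  1·M_0 + 4·M_1 + 1·M_2 = 6(Δ_1 - Δ_0) = 30
  1·M_1 + 4·M_2 + 1·M_3 = 6(Δ_2 - Δ_1) = -96
Clamped end conditions give two more equations: 2h_0·M_0 + h_0·M_1 = 6(Δ_0 - s'(0)) = 12 and h_2·M_2 + 2h_2·M_3 = 6(s'(3) - Δ_2) = 90.
Solving: M_0 = -4, M_1 = 20, M_2 = -46, M_3 = 68.
On [1, 2], s(x) = 6 + 4·(x - 1) + 10·(x - 1)² - 11·(x - 1)³.
With (x - 1) = 2/3: s(5/3) = 266/27.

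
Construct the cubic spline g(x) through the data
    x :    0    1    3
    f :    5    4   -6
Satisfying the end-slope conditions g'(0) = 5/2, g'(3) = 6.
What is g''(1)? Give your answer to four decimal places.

Write M_i for g''(x_i). With h_i = 1, 2 and divided differences Δ_i = -1, -5, the continuity of g' gives the tridiagonal system
  1·M_0 + 6·M_1 + 2·M_2 = 6(Δ_1 - Δ_0) = -24
Clamped end conditions give two more equations: 2h_0·M_0 + h_0·M_1 = 6(Δ_0 - g'(0)) = -21 and h_1·M_1 + 2h_1·M_2 = 6(g'(3) - Δ_1) = 66.
Forward elimination and back-substitution give M_0 = -16/3, M_1 = -31/3, M_2 = 65/3.

-10.3333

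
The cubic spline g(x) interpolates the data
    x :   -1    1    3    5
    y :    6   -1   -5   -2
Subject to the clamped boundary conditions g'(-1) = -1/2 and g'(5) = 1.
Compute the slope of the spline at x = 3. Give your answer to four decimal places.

0.4000

Write m_i for g''(x_i). With h_i = 2, 2, 2 and divided differences Δ_i = -7/2, -2, 3/2, the continuity of g' gives the tridiagonal system
  2·m_0 + 8·m_1 + 2·m_2 = 6(Δ_1 - Δ_0) = 9
  2·m_1 + 8·m_2 + 2·m_3 = 6(Δ_2 - Δ_1) = 21
Clamped end conditions give two more equations: 2h_0·m_0 + h_0·m_1 = 6(Δ_0 - g'(-1)) = -18 and h_2·m_2 + 2h_2·m_3 = 6(g'(5) - Δ_2) = -3.
Solving the tridiagonal system: m_0 = -27/5, m_1 = 9/5, m_2 = 27/10, m_3 = -21/10.
On [3, 5], g'(x) = b_2 + 2c_2·(x - 3) + 3d_2·(x - 3)² with b_2 = Δ_2 - h_2(2m_2 + m_3)/6 = 2/5, c_2 = m_2/2 = 27/20, d_2 = (m_3 - m_2)/(6h_2) = -2/5. So g'(3) = 2/5.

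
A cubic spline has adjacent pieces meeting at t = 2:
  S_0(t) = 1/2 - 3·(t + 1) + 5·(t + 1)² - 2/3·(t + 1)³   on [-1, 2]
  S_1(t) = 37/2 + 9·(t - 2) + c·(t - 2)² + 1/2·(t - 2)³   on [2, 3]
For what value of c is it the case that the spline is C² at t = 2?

S_0''(t) = 10 - 4·(t + 1), so S_0''(2) = -2. On the right, S_1''(2) = 2c, so c = -1.

-1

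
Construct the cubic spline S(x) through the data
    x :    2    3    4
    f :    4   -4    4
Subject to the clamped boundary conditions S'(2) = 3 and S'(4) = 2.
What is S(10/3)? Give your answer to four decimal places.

-2.2593

With σ_i denoting the second derivative at x_i, h_i = 1, 1, and Δ_i = (y_(i+1) − y_i)/h_i = -8, 8:
  1·σ_0 + 4·σ_1 + 1·σ_2 = 6(Δ_1 - Δ_0) = 96
Clamped end conditions give two more equations: 2h_0·σ_0 + h_0·σ_1 = 6(Δ_0 - S'(2)) = -66 and h_1·σ_1 + 2h_1·σ_2 = 6(S'(4) - Δ_1) = -36.
Forward elimination and back-substitution give σ_0 = -115/2, σ_1 = 49, σ_2 = -85/2.
On [3, 4], S(x) = -4 - 5/4·(x - 3) + 49/2·(x - 3)² - 61/4·(x - 3)³.
With (x - 3) = 1/3: S(10/3) = -61/27.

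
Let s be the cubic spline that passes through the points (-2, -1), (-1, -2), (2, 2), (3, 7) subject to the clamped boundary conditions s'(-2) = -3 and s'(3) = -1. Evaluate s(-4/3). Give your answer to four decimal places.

-1.9159

Put σ_i = s'' at the i-th knot. Here h = (1, 3, 1) and Δ = (-1, 4/3, 5), so the interior equations h_(i-1)·σ_(i-1) + 2(h_(i-1)+h_i)·σ_i + h_i·σ_(i+1) = 6(Δ_i − Δ_(i-1)) read
  1·σ_0 + 8·σ_1 + 3·σ_2 = 6(Δ_1 - Δ_0) = 14
  3·σ_1 + 8·σ_2 + 1·σ_3 = 6(Δ_2 - Δ_1) = 22
Clamped end conditions give two more equations: 2h_0·σ_0 + h_0·σ_1 = 6(Δ_0 - s'(-2)) = 12 and h_2·σ_2 + 2h_2·σ_3 = 6(s'(3) - Δ_2) = -36.
Forward elimination and back-substitution give σ_0 = 418/63, σ_1 = -80/63, σ_2 = 368/63, σ_3 = -1318/63.
On [-2, -1], s(x) = -1 - 3·(x + 2) + 209/63·(x + 2)² - 83/63·(x + 2)³.
With (x + 2) = 2/3: s(-4/3) = -3259/1701.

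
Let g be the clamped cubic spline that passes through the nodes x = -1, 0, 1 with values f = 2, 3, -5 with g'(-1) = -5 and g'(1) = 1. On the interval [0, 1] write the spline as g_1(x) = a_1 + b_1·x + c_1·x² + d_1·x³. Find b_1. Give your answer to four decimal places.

Put M_i = g'' at the i-th knot. Here h = (1, 1) and Δ = (1, -8), so the interior equations h_(i-1)·M_(i-1) + 2(h_(i-1)+h_i)·M_i + h_i·M_(i+1) = 6(Δ_i − Δ_(i-1)) read
  1·M_0 + 4·M_1 + 1·M_2 = 6(Δ_1 - Δ_0) = -54
Clamped end conditions give two more equations: 2h_0·M_0 + h_0·M_1 = 6(Δ_0 - g'(-1)) = 36 and h_1·M_1 + 2h_1·M_2 = 6(g'(1) - Δ_1) = 54.
Forward elimination and back-substitution give M_0 = 69/2, M_1 = -33, M_2 = 87/2.
On [0, 1], with g_1(x) = a_1 + b_1·x + c_1·x² + d_1·x³: c_1 = M_1/2 = -33/2, d_1 = (M_2 - M_1)/(6h_1) = 51/4, b_1 = Δ_1 - h_1(2M_1 + M_2)/6 = -17/4.

-4.2500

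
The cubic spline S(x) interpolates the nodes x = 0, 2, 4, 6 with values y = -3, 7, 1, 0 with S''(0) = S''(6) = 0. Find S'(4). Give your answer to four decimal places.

Write m_i for S''(x_i). With h_i = 2, 2, 2 and divided differences Δ_i = 5, -3, -1/2, the continuity of S' gives the tridiagonal system
  2·m_0 + 8·m_1 + 2·m_2 = 6(Δ_1 - Δ_0) = -48
  2·m_1 + 8·m_2 + 2·m_3 = 6(Δ_2 - Δ_1) = 15
Natural end conditions: m_0 = m_3 = 0.
Solving: m_0 = 0, m_1 = -69/10, m_2 = 18/5, m_3 = 0.
On [4, 6], S'(x) = b_2 + 2c_2·(x - 4) + 3d_2·(x - 4)² with b_2 = Δ_2 - h_2(2m_2 + m_3)/6 = -29/10, c_2 = m_2/2 = 9/5, d_2 = (m_3 - m_2)/(6h_2) = -3/10. So S'(4) = -29/10.

-2.9000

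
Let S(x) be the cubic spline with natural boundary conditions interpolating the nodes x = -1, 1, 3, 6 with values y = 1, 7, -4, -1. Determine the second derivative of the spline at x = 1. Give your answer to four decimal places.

-7.7368

Write M_i for S''(x_i). With h_i = 2, 2, 3 and divided differences Δ_i = 3, -11/2, 1, the continuity of S' gives the tridiagonal system
  2·M_0 + 8·M_1 + 2·M_2 = 6(Δ_1 - Δ_0) = -51
  2·M_1 + 10·M_2 + 3·M_3 = 6(Δ_2 - Δ_1) = 39
Natural end conditions: M_0 = M_3 = 0.
Solving: M_0 = 0, M_1 = -147/19, M_2 = 207/38, M_3 = 0.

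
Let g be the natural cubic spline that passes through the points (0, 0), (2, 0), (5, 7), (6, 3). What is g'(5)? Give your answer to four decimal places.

-2.0188

Put M_i = g'' at the i-th knot. Here h = (2, 3, 1) and Δ = (0, 7/3, -4), so the interior equations h_(i-1)·M_(i-1) + 2(h_(i-1)+h_i)·M_i + h_i·M_(i+1) = 6(Δ_i − Δ_(i-1)) read
  2·M_0 + 10·M_1 + 3·M_2 = 6(Δ_1 - Δ_0) = 14
  3·M_1 + 8·M_2 + 1·M_3 = 6(Δ_2 - Δ_1) = -38
Natural end conditions: M_0 = M_3 = 0.
Forward elimination and back-substitution give M_0 = 0, M_1 = 226/71, M_2 = -422/71, M_3 = 0.
On [5, 6], g'(t) = b_2 + 2c_2·(t - 5) + 3d_2·(t - 5)² with b_2 = Δ_2 - h_2(2M_2 + M_3)/6 = -430/213, c_2 = M_2/2 = -211/71, d_2 = (M_3 - M_2)/(6h_2) = 211/213. So g'(5) = -430/213.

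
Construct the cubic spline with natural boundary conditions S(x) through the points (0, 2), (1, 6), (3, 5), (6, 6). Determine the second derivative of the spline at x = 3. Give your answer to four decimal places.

Put M_i = S'' at the i-th knot. Here h = (1, 2, 3) and Δ = (4, -1/2, 1/3), so the interior equations h_(i-1)·M_(i-1) + 2(h_(i-1)+h_i)·M_i + h_i·M_(i+1) = 6(Δ_i − Δ_(i-1)) read
  1·M_0 + 6·M_1 + 2·M_2 = 6(Δ_1 - Δ_0) = -27
  2·M_1 + 10·M_2 + 3·M_3 = 6(Δ_2 - Δ_1) = 5
Natural end conditions: M_0 = M_3 = 0.
Solving: M_0 = 0, M_1 = -5, M_2 = 3/2, M_3 = 0.

1.5000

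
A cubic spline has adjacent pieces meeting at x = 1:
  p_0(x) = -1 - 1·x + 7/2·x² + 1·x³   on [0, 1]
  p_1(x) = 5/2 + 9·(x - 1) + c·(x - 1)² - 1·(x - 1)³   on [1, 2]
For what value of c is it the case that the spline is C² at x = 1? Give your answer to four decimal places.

6.5000

p_0''(x) = 7 + 6·x, so p_0''(1) = 13. On the right, p_1''(1) = 2c, so c = 13/2.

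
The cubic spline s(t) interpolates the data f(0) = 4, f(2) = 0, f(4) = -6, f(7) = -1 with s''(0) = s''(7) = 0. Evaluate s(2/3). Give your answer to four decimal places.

2.9682

Write m_i for s''(x_i). With h_i = 2, 2, 3 and divided differences Δ_i = -2, -3, 5/3, the continuity of s' gives the tridiagonal system
  2·m_0 + 8·m_1 + 2·m_2 = 6(Δ_1 - Δ_0) = -6
  2·m_1 + 10·m_2 + 3·m_3 = 6(Δ_2 - Δ_1) = 28
Natural end conditions: m_0 = m_3 = 0.
Hence m_0 = 0, m_1 = -29/19, m_2 = 59/19, m_3 = 0.
On [0, 2], s(t) = 4 - 85/57·t + 0·t² - 29/228·t³.
With t = 2/3: s(2/3) = 4568/1539.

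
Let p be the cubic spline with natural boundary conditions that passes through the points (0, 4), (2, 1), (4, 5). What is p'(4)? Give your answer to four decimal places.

2.8750

With σ_i denoting the second derivative at x_i, h_i = 2, 2, and Δ_i = (y_(i+1) − y_i)/h_i = -3/2, 2:
  2·σ_0 + 8·σ_1 + 2·σ_2 = 6(Δ_1 - Δ_0) = 21
Natural end conditions: σ_0 = σ_2 = 0.
Solving the tridiagonal system: σ_0 = 0, σ_1 = 21/8, σ_2 = 0.
On [2, 4], p'(x) = b_1 + 2c_1·(x - 2) + 3d_1·(x - 2)² with b_1 = Δ_1 - h_1(2σ_1 + σ_2)/6 = 1/4, c_1 = σ_1/2 = 21/16, d_1 = (σ_2 - σ_1)/(6h_1) = -7/32. So p'(4) = 23/8.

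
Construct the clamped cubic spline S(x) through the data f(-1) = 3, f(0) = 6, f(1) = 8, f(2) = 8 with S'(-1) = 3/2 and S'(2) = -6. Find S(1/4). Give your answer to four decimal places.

Put M_i = S'' at the i-th knot. Here h = (1, 1, 1) and Δ = (3, 2, 0), so the interior equations h_(i-1)·M_(i-1) + 2(h_(i-1)+h_i)·M_i + h_i·M_(i+1) = 6(Δ_i − Δ_(i-1)) read
  1·M_0 + 4·M_1 + 1·M_2 = 6(Δ_1 - Δ_0) = -6
  1·M_1 + 4·M_2 + 1·M_3 = 6(Δ_2 - Δ_1) = -12
Clamped end conditions give two more equations: 2h_0·M_0 + h_0·M_1 = 6(Δ_0 - S'(-1)) = 9 and h_2·M_2 + 2h_2·M_3 = 6(S'(2) - Δ_2) = -36.
Solving the tridiagonal system: M_0 = 32/5, M_1 = -19/5, M_2 = 14/5, M_3 = -97/5.
On [0, 1], S(x) = 6 + 14/5·x - 19/10·x² + 11/10·x³.
With x = 1/4: S(1/4) = 4223/640.

6.5984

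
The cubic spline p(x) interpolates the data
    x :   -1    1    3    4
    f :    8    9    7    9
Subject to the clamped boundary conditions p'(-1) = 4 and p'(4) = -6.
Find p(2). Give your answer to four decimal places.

Write M_i for p''(x_i). With h_i = 2, 2, 1 and divided differences Δ_i = 1/2, -1, 2, the continuity of p' gives the tridiagonal system
  2·M_0 + 8·M_1 + 2·M_2 = 6(Δ_1 - Δ_0) = -9
  2·M_1 + 6·M_2 + 1·M_3 = 6(Δ_2 - Δ_1) = 18
Clamped end conditions give two more equations: 2h_0·M_0 + h_0·M_1 = 6(Δ_0 - p'(-1)) = -21 and h_2·M_2 + 2h_2·M_3 = 6(p'(4) - Δ_2) = -48.
Forward elimination and back-substitution give M_0 = -191/46, M_1 = -101/46, M_2 = 194/23, M_3 = -649/23.
On [1, 3], p(x) = 9 - 54/23·(x - 1) - 101/92·(x - 1)² + 163/184·(x - 1)³.
With (x - 1) = 1: p(2) = 1185/184.

6.4402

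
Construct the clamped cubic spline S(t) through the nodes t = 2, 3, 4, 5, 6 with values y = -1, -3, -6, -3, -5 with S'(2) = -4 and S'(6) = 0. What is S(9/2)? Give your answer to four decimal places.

-4.5045

Write m_i for S''(x_i). With h_i = 1, 1, 1, 1 and divided differences Δ_i = -2, -3, 3, -2, the continuity of S' gives the tridiagonal system
  1·m_0 + 4·m_1 + 1·m_2 = 6(Δ_1 - Δ_0) = -6
  1·m_1 + 4·m_2 + 1·m_3 = 6(Δ_2 - Δ_1) = 36
  1·m_2 + 4·m_3 + 1·m_4 = 6(Δ_3 - Δ_2) = -30
Clamped end conditions give two more equations: 2h_0·m_0 + h_0·m_1 = 6(Δ_0 - S'(2)) = 12 and h_3·m_3 + 2h_3·m_4 = 6(S'(6) - Δ_3) = 12.
Solving: m_0 = 137/14, m_1 = -53/7, m_2 = 29/2, m_3 = -101/7, m_4 = 185/14.
On [4, 5], S(t) = -6 + 4/7·(t - 4) + 29/4·(t - 4)² - 135/28·(t - 4)³.
With (t - 4) = 1/2: S(9/2) = -1009/224.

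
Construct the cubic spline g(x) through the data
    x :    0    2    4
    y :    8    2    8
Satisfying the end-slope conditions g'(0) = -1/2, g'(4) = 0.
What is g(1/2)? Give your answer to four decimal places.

With m_i denoting the second derivative at x_i, h_i = 2, 2, and Δ_i = (y_(i+1) − y_i)/h_i = -3, 3:
  2·m_0 + 8·m_1 + 2·m_2 = 6(Δ_1 - Δ_0) = 36
Clamped end conditions give two more equations: 2h_0·m_0 + h_0·m_1 = 6(Δ_0 - g'(0)) = -15 and h_1·m_1 + 2h_1·m_2 = 6(g'(4) - Δ_1) = -18.
Forward elimination and back-substitution give m_0 = -65/8, m_1 = 35/4, m_2 = -71/8.
On [0, 2], g(x) = 8 - 1/2·x - 65/16·x² + 45/32·x³.
With x = 1/2: g(1/2) = 1769/256.

6.9102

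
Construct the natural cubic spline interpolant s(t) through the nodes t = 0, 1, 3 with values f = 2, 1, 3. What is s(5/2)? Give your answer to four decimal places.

2.1875

Write m_i for s''(x_i). With h_i = 1, 2 and divided differences Δ_i = -1, 1, the continuity of s' gives the tridiagonal system
  1·m_0 + 6·m_1 + 2·m_2 = 6(Δ_1 - Δ_0) = 12
Natural end conditions: m_0 = m_2 = 0.
Solving the tridiagonal system: m_0 = 0, m_1 = 2, m_2 = 0.
On [1, 3], s(t) = 1 - 1/3·(t - 1) + 1·(t - 1)² - 1/6·(t - 1)³.
With (t - 1) = 3/2: s(5/2) = 35/16.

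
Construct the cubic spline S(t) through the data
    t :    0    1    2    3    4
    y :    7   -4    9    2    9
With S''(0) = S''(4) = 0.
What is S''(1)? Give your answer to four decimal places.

With M_i denoting the second derivative at x_i, h_i = 1, 1, 1, 1, and Δ_i = (y_(i+1) − y_i)/h_i = -11, 13, -7, 7:
  1·M_0 + 4·M_1 + 1·M_2 = 6(Δ_1 - Δ_0) = 144
  1·M_1 + 4·M_2 + 1·M_3 = 6(Δ_2 - Δ_1) = -120
  1·M_2 + 4·M_3 + 1·M_4 = 6(Δ_3 - Δ_2) = 84
Natural end conditions: M_0 = M_4 = 0.
Hence M_0 = 0, M_1 = 681/14, M_2 = -354/7, M_3 = 471/14, M_4 = 0.

48.6429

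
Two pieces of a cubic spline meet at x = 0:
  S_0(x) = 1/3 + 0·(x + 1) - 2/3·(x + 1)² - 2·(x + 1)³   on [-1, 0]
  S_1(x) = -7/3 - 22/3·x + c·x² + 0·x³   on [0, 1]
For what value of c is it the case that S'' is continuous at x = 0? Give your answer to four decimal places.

S_0''(x) = -4/3 - 12·(x + 1), so S_0''(0) = -40/3. On the right, S_1''(0) = 2c, so c = -20/3.

-6.6667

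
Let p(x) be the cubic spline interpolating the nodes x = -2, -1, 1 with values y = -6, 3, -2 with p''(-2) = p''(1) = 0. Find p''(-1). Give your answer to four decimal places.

Write M_i for p''(x_i). With h_i = 1, 2 and divided differences Δ_i = 9, -5/2, the continuity of p' gives the tridiagonal system
  1·M_0 + 6·M_1 + 2·M_2 = 6(Δ_1 - Δ_0) = -69
Natural end conditions: M_0 = M_2 = 0.
Solving: M_0 = 0, M_1 = -23/2, M_2 = 0.

-11.5000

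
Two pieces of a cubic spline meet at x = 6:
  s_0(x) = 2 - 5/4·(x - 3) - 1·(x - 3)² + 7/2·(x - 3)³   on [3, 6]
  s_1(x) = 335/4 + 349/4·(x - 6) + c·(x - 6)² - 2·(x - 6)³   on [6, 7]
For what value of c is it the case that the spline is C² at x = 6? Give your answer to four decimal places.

s_0''(x) = -2 + 21·(x - 3), so s_0''(6) = 61. On the right, s_1''(6) = 2c, so c = 61/2.

30.5000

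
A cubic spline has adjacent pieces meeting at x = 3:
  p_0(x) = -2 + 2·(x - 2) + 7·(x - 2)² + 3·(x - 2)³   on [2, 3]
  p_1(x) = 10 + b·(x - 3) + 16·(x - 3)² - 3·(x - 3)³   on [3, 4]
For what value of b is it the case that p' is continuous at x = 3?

25

p_0'(x) = 2 + 14·(x - 2) + 9·(x - 2)², so p_0'(3) = 25. On the right, p_1'(3) = b, so b = 25.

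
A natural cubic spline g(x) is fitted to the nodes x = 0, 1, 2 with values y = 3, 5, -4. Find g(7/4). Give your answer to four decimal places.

Let σ_i = g''(x_i). Step sizes h_i = 1, 1; slopes of the chords Δ_i = (y_(i+1) - y_i)/h_i = 2, -9.
  1·σ_0 + 4·σ_1 + 1·σ_2 = 6(Δ_1 - Δ_0) = -66
Natural end conditions: σ_0 = σ_2 = 0.
Solving the tridiagonal system: σ_0 = 0, σ_1 = -33/2, σ_2 = 0.
On [1, 2], g(x) = 5 - 7/2·(x - 1) - 33/4·(x - 1)² + 11/4·(x - 1)³.
With (x - 1) = 3/4: g(7/4) = -283/256.

-1.1055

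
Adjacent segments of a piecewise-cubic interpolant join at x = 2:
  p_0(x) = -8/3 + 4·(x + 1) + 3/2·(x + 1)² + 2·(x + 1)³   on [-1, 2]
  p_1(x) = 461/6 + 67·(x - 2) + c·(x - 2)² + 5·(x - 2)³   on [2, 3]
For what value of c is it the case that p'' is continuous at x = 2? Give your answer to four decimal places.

19.5000

p_0''(x) = 3 + 12·(x + 1), so p_0''(2) = 39. On the right, p_1''(2) = 2c, so c = 39/2.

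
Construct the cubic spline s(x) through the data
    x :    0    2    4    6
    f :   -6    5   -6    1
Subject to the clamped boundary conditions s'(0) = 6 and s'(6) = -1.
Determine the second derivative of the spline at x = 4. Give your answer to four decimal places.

Let m_i = s''(x_i). Step sizes h_i = 2, 2, 2; slopes of the chords Δ_i = (y_(i+1) - y_i)/h_i = 11/2, -11/2, 7/2.
  2·m_0 + 8·m_1 + 2·m_2 = 6(Δ_1 - Δ_0) = -66
  2·m_1 + 8·m_2 + 2·m_3 = 6(Δ_2 - Δ_1) = 54
Clamped end conditions give two more equations: 2h_0·m_0 + h_0·m_1 = 6(Δ_0 - s'(0)) = -3 and h_2·m_2 + 2h_2·m_3 = 6(s'(6) - Δ_2) = -27.
Hence m_0 = 173/30, m_1 = -391/30, m_2 = 401/30, m_3 = -403/30.

13.3667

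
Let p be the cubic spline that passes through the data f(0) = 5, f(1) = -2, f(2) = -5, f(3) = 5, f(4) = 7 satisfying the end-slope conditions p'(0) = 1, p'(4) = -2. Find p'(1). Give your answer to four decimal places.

With M_i denoting the second derivative at x_i, h_i = 1, 1, 1, 1, and Δ_i = (y_(i+1) − y_i)/h_i = -7, -3, 10, 2:
  1·M_0 + 4·M_1 + 1·M_2 = 6(Δ_1 - Δ_0) = 24
  1·M_1 + 4·M_2 + 1·M_3 = 6(Δ_2 - Δ_1) = 78
  1·M_2 + 4·M_3 + 1·M_4 = 6(Δ_3 - Δ_2) = -48
Clamped end conditions give two more equations: 2h_0·M_0 + h_0·M_1 = 6(Δ_0 - p'(0)) = -48 and h_3·M_3 + 2h_3·M_4 = 6(p'(4) - Δ_3) = -24.
Solving the tridiagonal system: M_0 = -111/4, M_1 = 15/2, M_2 = 87/4, M_3 = -33/2, M_4 = -15/4.
On [1, 2], p'(x) = b_1 + 2c_1·(x - 1) + 3d_1·(x - 1)² with b_1 = Δ_1 - h_1(2M_1 + M_2)/6 = -73/8, c_1 = M_1/2 = 15/4, d_1 = (M_2 - M_1)/(6h_1) = 19/8. So p'(1) = -73/8.

-9.1250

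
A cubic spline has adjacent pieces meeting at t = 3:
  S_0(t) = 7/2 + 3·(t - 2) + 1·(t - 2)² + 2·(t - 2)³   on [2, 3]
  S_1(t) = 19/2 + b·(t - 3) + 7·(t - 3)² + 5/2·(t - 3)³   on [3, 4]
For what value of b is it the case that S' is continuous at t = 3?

11

S_0'(t) = 3 + 2·(t - 2) + 6·(t - 2)², so S_0'(3) = 11. On the right, S_1'(3) = b, so b = 11.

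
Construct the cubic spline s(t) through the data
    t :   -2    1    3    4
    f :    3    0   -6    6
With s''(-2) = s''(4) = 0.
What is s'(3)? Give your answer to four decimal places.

Write σ_i for s''(x_i). With h_i = 3, 2, 1 and divided differences Δ_i = -1, -3, 12, the continuity of s' gives the tridiagonal system
  3·σ_0 + 10·σ_1 + 2·σ_2 = 6(Δ_1 - Δ_0) = -12
  2·σ_1 + 6·σ_2 + 1·σ_3 = 6(Δ_2 - Δ_1) = 90
Natural end conditions: σ_0 = σ_3 = 0.
Hence σ_0 = 0, σ_1 = -9/2, σ_2 = 33/2, σ_3 = 0.
On [3, 4], s'(t) = b_2 + 2c_2·(t - 3) + 3d_2·(t - 3)² with b_2 = Δ_2 - h_2(2σ_2 + σ_3)/6 = 13/2, c_2 = σ_2/2 = 33/4, d_2 = (σ_3 - σ_2)/(6h_2) = -11/4. So s'(3) = 13/2.

6.5000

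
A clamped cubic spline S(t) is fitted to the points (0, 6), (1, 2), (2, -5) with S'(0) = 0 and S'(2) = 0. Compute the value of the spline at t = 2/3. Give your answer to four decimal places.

4.2593

Put M_i = S'' at the i-th knot. Here h = (1, 1) and Δ = (-4, -7), so the interior equations h_(i-1)·M_(i-1) + 2(h_(i-1)+h_i)·M_i + h_i·M_(i+1) = 6(Δ_i − Δ_(i-1)) read
  1·M_0 + 4·M_1 + 1·M_2 = 6(Δ_1 - Δ_0) = -18
Clamped end conditions give two more equations: 2h_0·M_0 + h_0·M_1 = 6(Δ_0 - S'(0)) = -24 and h_1·M_1 + 2h_1·M_2 = 6(S'(2) - Δ_1) = 42.
Solving the tridiagonal system: M_0 = -15/2, M_1 = -9, M_2 = 51/2.
On [0, 1], S(t) = 6 + 0·t - 15/4·t² - 1/4·t³.
With t = 2/3: S(2/3) = 115/27.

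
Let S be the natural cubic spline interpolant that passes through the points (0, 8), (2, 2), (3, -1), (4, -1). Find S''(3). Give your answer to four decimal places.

Let M_i = S''(x_i). Step sizes h_i = 2, 1, 1; slopes of the chords Δ_i = (y_(i+1) - y_i)/h_i = -3, -3, 0.
  2·M_0 + 6·M_1 + 1·M_2 = 6(Δ_1 - Δ_0) = 0
  1·M_1 + 4·M_2 + 1·M_3 = 6(Δ_2 - Δ_1) = 18
Natural end conditions: M_0 = M_3 = 0.
Solving the tridiagonal system: M_0 = 0, M_1 = -18/23, M_2 = 108/23, M_3 = 0.

4.6957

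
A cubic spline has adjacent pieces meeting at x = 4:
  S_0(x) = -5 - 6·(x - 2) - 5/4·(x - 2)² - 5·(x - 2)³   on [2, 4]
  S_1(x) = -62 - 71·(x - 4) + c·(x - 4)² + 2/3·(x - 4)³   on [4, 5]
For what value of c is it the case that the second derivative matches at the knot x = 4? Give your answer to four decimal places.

S_0''(x) = -5/2 - 30·(x - 2), so S_0''(4) = -125/2. On the right, S_1''(4) = 2c, so c = -125/4.

-31.2500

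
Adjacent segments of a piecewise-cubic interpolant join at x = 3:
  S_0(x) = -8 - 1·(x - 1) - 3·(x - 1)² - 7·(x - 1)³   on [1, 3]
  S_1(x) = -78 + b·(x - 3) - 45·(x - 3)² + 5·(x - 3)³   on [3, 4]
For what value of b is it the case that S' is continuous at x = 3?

-97

S_0'(x) = -1 - 6·(x - 1) - 21·(x - 1)², so S_0'(3) = -97. On the right, S_1'(3) = b, so b = -97.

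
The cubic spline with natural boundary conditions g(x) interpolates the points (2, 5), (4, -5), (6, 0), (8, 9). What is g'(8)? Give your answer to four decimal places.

4.5333

Write σ_i for g''(x_i). With h_i = 2, 2, 2 and divided differences Δ_i = -5, 5/2, 9/2, the continuity of g' gives the tridiagonal system
  2·σ_0 + 8·σ_1 + 2·σ_2 = 6(Δ_1 - Δ_0) = 45
  2·σ_1 + 8·σ_2 + 2·σ_3 = 6(Δ_2 - Δ_1) = 12
Natural end conditions: σ_0 = σ_3 = 0.
Solving: σ_0 = 0, σ_1 = 28/5, σ_2 = 1/10, σ_3 = 0.
On [6, 8], g'(x) = b_2 + 2c_2·(x - 6) + 3d_2·(x - 6)² with b_2 = Δ_2 - h_2(2σ_2 + σ_3)/6 = 133/30, c_2 = σ_2/2 = 1/20, d_2 = (σ_3 - σ_2)/(6h_2) = -1/120. So g'(8) = 68/15.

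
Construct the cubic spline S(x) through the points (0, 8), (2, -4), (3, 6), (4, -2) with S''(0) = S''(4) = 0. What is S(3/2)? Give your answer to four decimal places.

With M_i denoting the second derivative at x_i, h_i = 2, 1, 1, and Δ_i = (y_(i+1) − y_i)/h_i = -6, 10, -8:
  2·M_0 + 6·M_1 + 1·M_2 = 6(Δ_1 - Δ_0) = 96
  1·M_1 + 4·M_2 + 1·M_3 = 6(Δ_2 - Δ_1) = -108
Natural end conditions: M_0 = M_3 = 0.
Forward elimination and back-substitution give M_0 = 0, M_1 = 492/23, M_2 = -744/23, M_3 = 0.
On [0, 2], S(x) = 8 - 302/23·x + 0·x² + 41/23·x³.
With x = 3/2: S(3/2) = -1045/184.

-5.6793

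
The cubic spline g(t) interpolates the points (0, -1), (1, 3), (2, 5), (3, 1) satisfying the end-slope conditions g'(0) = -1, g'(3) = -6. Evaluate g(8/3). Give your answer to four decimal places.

Let σ_i = g''(x_i). Step sizes h_i = 1, 1, 1; slopes of the chords Δ_i = (y_(i+1) - y_i)/h_i = 4, 2, -4.
  1·σ_0 + 4·σ_1 + 1·σ_2 = 6(Δ_1 - Δ_0) = -12
  1·σ_1 + 4·σ_2 + 1·σ_3 = 6(Δ_2 - Δ_1) = -36
Clamped end conditions give two more equations: 2h_0·σ_0 + h_0·σ_1 = 6(Δ_0 - g'(0)) = 30 and h_2·σ_2 + 2h_2·σ_3 = 6(g'(3) - Δ_2) = -12.
Hence σ_0 = 268/15, σ_1 = -86/15, σ_2 = -104/15, σ_3 = -38/15.
On [2, 3], g(t) = 5 - 19/15·(t - 2) - 52/15·(t - 2)² + 11/15·(t - 2)³.
With (t - 2) = 2/3: g(8/3) = 1147/405.

2.8321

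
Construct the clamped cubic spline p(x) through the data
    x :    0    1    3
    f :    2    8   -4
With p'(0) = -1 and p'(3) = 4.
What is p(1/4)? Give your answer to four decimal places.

2.6719

Write M_i for p''(x_i). With h_i = 1, 2 and divided differences Δ_i = 6, -6, the continuity of p' gives the tridiagonal system
  1·M_0 + 6·M_1 + 2·M_2 = 6(Δ_1 - Δ_0) = -72
Clamped end conditions give two more equations: 2h_0·M_0 + h_0·M_1 = 6(Δ_0 - p'(0)) = 42 and h_1·M_1 + 2h_1·M_2 = 6(p'(3) - Δ_1) = 60.
Solving: M_0 = 104/3, M_1 = -82/3, M_2 = 86/3.
On [0, 1], p(x) = 2 - 1·x + 52/3·x² - 31/3·x³.
With x = 1/4: p(1/4) = 171/64.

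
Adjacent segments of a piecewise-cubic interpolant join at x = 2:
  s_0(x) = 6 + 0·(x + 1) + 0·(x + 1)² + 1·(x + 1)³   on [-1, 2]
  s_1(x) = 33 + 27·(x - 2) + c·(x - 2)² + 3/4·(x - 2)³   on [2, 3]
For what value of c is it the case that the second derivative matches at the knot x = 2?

s_0''(x) = 0 + 6·(x + 1), so s_0''(2) = 18. On the right, s_1''(2) = 2c, so c = 9.

9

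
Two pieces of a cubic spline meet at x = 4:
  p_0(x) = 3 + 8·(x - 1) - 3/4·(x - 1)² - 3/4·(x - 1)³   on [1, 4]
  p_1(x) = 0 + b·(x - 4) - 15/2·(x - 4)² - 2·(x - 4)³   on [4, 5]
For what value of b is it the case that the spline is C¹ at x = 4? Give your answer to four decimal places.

-16.7500

p_0'(x) = 8 - 3/2·(x - 1) - 9/4·(x - 1)², so p_0'(4) = -67/4. On the right, p_1'(4) = b, so b = -67/4.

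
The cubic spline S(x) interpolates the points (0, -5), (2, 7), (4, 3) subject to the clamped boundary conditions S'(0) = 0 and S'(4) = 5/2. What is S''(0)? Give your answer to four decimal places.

Write σ_i for S''(x_i). With h_i = 2, 2 and divided differences Δ_i = 6, -2, the continuity of S' gives the tridiagonal system
  2·σ_0 + 8·σ_1 + 2·σ_2 = 6(Δ_1 - Δ_0) = -48
Clamped end conditions give two more equations: 2h_0·σ_0 + h_0·σ_1 = 6(Δ_0 - S'(0)) = 36 and h_1·σ_1 + 2h_1·σ_2 = 6(S'(4) - Δ_1) = 27.
Solving: σ_0 = 125/8, σ_1 = -53/4, σ_2 = 107/8.

15.6250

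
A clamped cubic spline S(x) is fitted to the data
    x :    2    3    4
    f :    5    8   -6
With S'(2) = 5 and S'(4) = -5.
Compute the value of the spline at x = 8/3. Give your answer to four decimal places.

8.8148

With σ_i denoting the second derivative at x_i, h_i = 1, 1, and Δ_i = (y_(i+1) − y_i)/h_i = 3, -14:
  1·σ_0 + 4·σ_1 + 1·σ_2 = 6(Δ_1 - Δ_0) = -102
Clamped end conditions give two more equations: 2h_0·σ_0 + h_0·σ_1 = 6(Δ_0 - S'(2)) = -12 and h_1·σ_1 + 2h_1·σ_2 = 6(S'(4) - Δ_1) = 54.
Hence σ_0 = 29/2, σ_1 = -41, σ_2 = 95/2.
On [2, 3], S(x) = 5 + 5·(x - 2) + 29/4·(x - 2)² - 37/4·(x - 2)³.
With (x - 2) = 2/3: S(8/3) = 238/27.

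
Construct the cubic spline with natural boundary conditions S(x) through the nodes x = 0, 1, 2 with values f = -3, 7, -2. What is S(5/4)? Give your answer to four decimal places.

6.3086

Let M_i = S''(x_i). Step sizes h_i = 1, 1; slopes of the chords Δ_i = (y_(i+1) - y_i)/h_i = 10, -9.
  1·M_0 + 4·M_1 + 1·M_2 = 6(Δ_1 - Δ_0) = -114
Natural end conditions: M_0 = M_2 = 0.
Forward elimination and back-substitution give M_0 = 0, M_1 = -57/2, M_2 = 0.
On [1, 2], S(x) = 7 + 1/2·(x - 1) - 57/4·(x - 1)² + 19/4·(x - 1)³.
With (x - 1) = 1/4: S(5/4) = 1615/256.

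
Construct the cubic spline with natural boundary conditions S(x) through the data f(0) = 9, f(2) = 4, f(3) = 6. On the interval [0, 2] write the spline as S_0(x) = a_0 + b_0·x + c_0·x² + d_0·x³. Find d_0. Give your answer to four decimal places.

0.3750

Write m_i for S''(x_i). With h_i = 2, 1 and divided differences Δ_i = -5/2, 2, the continuity of S' gives the tridiagonal system
  2·m_0 + 6·m_1 + 1·m_2 = 6(Δ_1 - Δ_0) = 27
Natural end conditions: m_0 = m_2 = 0.
Solving the tridiagonal system: m_0 = 0, m_1 = 9/2, m_2 = 0.
On [0, 2], with S_0(x) = a_0 + b_0·x + c_0·x² + d_0·x³: c_0 = m_0/2 = 0, d_0 = (m_1 - m_0)/(6h_0) = 3/8, b_0 = Δ_0 - h_0(2m_0 + m_1)/6 = -4.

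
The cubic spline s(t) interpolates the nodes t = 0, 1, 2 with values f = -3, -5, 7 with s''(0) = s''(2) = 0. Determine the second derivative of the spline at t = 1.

21

Put σ_i = s'' at the i-th knot. Here h = (1, 1) and Δ = (-2, 12), so the interior equations h_(i-1)·σ_(i-1) + 2(h_(i-1)+h_i)·σ_i + h_i·σ_(i+1) = 6(Δ_i − Δ_(i-1)) read
  1·σ_0 + 4·σ_1 + 1·σ_2 = 6(Δ_1 - Δ_0) = 84
Natural end conditions: σ_0 = σ_2 = 0.
Hence σ_0 = 0, σ_1 = 21, σ_2 = 0.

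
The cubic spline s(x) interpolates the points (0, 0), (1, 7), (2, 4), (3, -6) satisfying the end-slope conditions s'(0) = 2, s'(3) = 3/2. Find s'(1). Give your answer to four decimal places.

Put M_i = s'' at the i-th knot. Here h = (1, 1, 1) and Δ = (7, -3, -10), so the interior equations h_(i-1)·M_(i-1) + 2(h_(i-1)+h_i)·M_i + h_i·M_(i+1) = 6(Δ_i − Δ_(i-1)) read
  1·M_0 + 4·M_1 + 1·M_2 = 6(Δ_1 - Δ_0) = -60
  1·M_1 + 4·M_2 + 1·M_3 = 6(Δ_2 - Δ_1) = -42
Clamped end conditions give two more equations: 2h_0·M_0 + h_0·M_1 = 6(Δ_0 - s'(0)) = 30 and h_2·M_2 + 2h_2·M_3 = 6(s'(3) - Δ_2) = 69.
Hence M_0 = 349/15, M_1 = -248/15, M_2 = -257/15, M_3 = 646/15.
On [1, 2], s'(x) = b_1 + 2c_1·(x - 1) + 3d_1·(x - 1)² with b_1 = Δ_1 - h_1(2M_1 + M_2)/6 = 161/30, c_1 = M_1/2 = -124/15, d_1 = (M_2 - M_1)/(6h_1) = -1/10. So s'(1) = 161/30.

5.3667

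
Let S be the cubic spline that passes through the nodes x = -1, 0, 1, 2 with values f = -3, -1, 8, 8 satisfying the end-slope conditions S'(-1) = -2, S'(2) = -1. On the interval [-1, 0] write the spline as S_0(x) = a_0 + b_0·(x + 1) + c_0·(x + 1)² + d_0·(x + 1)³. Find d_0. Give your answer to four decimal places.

1.4667

Write M_i for S''(x_i). With h_i = 1, 1, 1 and divided differences Δ_i = 2, 9, 0, the continuity of S' gives the tridiagonal system
  1·M_0 + 4·M_1 + 1·M_2 = 6(Δ_1 - Δ_0) = 42
  1·M_1 + 4·M_2 + 1·M_3 = 6(Δ_2 - Δ_1) = -54
Clamped end conditions give two more equations: 2h_0·M_0 + h_0·M_1 = 6(Δ_0 - S'(-1)) = 24 and h_2·M_2 + 2h_2·M_3 = 6(S'(2) - Δ_2) = -6.
Forward elimination and back-substitution give M_0 = 76/15, M_1 = 208/15, M_2 = -278/15, M_3 = 94/15.
On [-1, 0], with S_0(x) = a_0 + b_0·(x + 1) + c_0·(x + 1)² + d_0·(x + 1)³: c_0 = M_0/2 = 38/15, d_0 = (M_1 - M_0)/(6h_0) = 22/15, b_0 = Δ_0 - h_0(2M_0 + M_1)/6 = -2.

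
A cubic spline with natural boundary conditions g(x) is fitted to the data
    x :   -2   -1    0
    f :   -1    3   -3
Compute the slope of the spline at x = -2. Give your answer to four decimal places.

6.5000

With m_i denoting the second derivative at x_i, h_i = 1, 1, and Δ_i = (y_(i+1) − y_i)/h_i = 4, -6:
  1·m_0 + 4·m_1 + 1·m_2 = 6(Δ_1 - Δ_0) = -60
Natural end conditions: m_0 = m_2 = 0.
Forward elimination and back-substitution give m_0 = 0, m_1 = -15, m_2 = 0.
On [-2, -1], g'(x) = b_0 + 2c_0·(x + 2) + 3d_0·(x + 2)² with b_0 = Δ_0 - h_0(2m_0 + m_1)/6 = 13/2, c_0 = m_0/2 = 0, d_0 = (m_1 - m_0)/(6h_0) = -5/2. So g'(-2) = 13/2.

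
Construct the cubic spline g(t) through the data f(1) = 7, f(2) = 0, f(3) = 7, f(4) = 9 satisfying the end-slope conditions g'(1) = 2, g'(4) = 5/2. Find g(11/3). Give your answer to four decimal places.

Write σ_i for g''(x_i). With h_i = 1, 1, 1 and divided differences Δ_i = -7, 7, 2, the continuity of g' gives the tridiagonal system
  1·σ_0 + 4·σ_1 + 1·σ_2 = 6(Δ_1 - Δ_0) = 84
  1·σ_1 + 4·σ_2 + 1·σ_3 = 6(Δ_2 - Δ_1) = -30
Clamped end conditions give two more equations: 2h_0·σ_0 + h_0·σ_1 = 6(Δ_0 - g'(1)) = -54 and h_2·σ_2 + 2h_2·σ_3 = 6(g'(4) - Δ_2) = 3.
Solving: σ_0 = -137/3, σ_1 = 112/3, σ_2 = -59/3, σ_3 = 34/3.
On [3, 4], g(t) = 7 + 20/3·(t - 3) - 59/6·(t - 3)² + 31/6·(t - 3)³.
With (t - 3) = 2/3: g(11/3) = 697/81.

8.6049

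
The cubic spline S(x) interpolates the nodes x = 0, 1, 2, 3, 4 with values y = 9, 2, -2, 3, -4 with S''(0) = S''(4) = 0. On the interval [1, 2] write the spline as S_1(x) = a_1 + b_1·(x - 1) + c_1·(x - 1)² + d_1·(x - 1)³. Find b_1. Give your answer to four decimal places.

-7.1071

Put m_i = S'' at the i-th knot. Here h = (1, 1, 1, 1) and Δ = (-7, -4, 5, -7), so the interior equations h_(i-1)·m_(i-1) + 2(h_(i-1)+h_i)·m_i + h_i·m_(i+1) = 6(Δ_i − Δ_(i-1)) read
  1·m_0 + 4·m_1 + 1·m_2 = 6(Δ_1 - Δ_0) = 18
  1·m_1 + 4·m_2 + 1·m_3 = 6(Δ_2 - Δ_1) = 54
  1·m_2 + 4·m_3 + 1·m_4 = 6(Δ_3 - Δ_2) = -72
Natural end conditions: m_0 = m_4 = 0.
Hence m_0 = 0, m_1 = -9/28, m_2 = 135/7, m_3 = -639/28, m_4 = 0.
On [1, 2], with S_1(x) = a_1 + b_1·(x - 1) + c_1·(x - 1)² + d_1·(x - 1)³: c_1 = m_1/2 = -9/56, d_1 = (m_2 - m_1)/(6h_1) = 183/56, b_1 = Δ_1 - h_1(2m_1 + m_2)/6 = -199/28.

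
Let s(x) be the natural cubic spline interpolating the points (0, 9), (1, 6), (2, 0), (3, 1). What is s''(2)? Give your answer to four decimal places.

12.4000

Put m_i = s'' at the i-th knot. Here h = (1, 1, 1) and Δ = (-3, -6, 1), so the interior equations h_(i-1)·m_(i-1) + 2(h_(i-1)+h_i)·m_i + h_i·m_(i+1) = 6(Δ_i − Δ_(i-1)) read
  1·m_0 + 4·m_1 + 1·m_2 = 6(Δ_1 - Δ_0) = -18
  1·m_1 + 4·m_2 + 1·m_3 = 6(Δ_2 - Δ_1) = 42
Natural end conditions: m_0 = m_3 = 0.
Hence m_0 = 0, m_1 = -38/5, m_2 = 62/5, m_3 = 0.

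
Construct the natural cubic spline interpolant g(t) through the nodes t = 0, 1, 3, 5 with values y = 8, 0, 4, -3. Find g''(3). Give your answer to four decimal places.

Put M_i = g'' at the i-th knot. Here h = (1, 2, 2) and Δ = (-8, 2, -7/2), so the interior equations h_(i-1)·M_(i-1) + 2(h_(i-1)+h_i)·M_i + h_i·M_(i+1) = 6(Δ_i − Δ_(i-1)) read
  1·M_0 + 6·M_1 + 2·M_2 = 6(Δ_1 - Δ_0) = 60
  2·M_1 + 8·M_2 + 2·M_3 = 6(Δ_2 - Δ_1) = -33
Natural end conditions: M_0 = M_3 = 0.
Forward elimination and back-substitution give M_0 = 0, M_1 = 273/22, M_2 = -159/22, M_3 = 0.

-7.2273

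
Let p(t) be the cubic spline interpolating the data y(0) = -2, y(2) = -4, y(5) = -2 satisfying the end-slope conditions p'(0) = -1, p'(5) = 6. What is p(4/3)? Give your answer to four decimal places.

-3.2148

With m_i denoting the second derivative at x_i, h_i = 2, 3, and Δ_i = (y_(i+1) − y_i)/h_i = -1, 2/3:
  2·m_0 + 10·m_1 + 3·m_2 = 6(Δ_1 - Δ_0) = 10
Clamped end conditions give two more equations: 2h_0·m_0 + h_0·m_1 = 6(Δ_0 - p'(0)) = 0 and h_1·m_1 + 2h_1·m_2 = 6(p'(5) - Δ_1) = 32.
Solving: m_0 = 2/5, m_1 = -4/5, m_2 = 86/15.
On [0, 2], p(t) = -2 - 1·t + 1/5·t² - 1/10·t³.
With t = 4/3: p(4/3) = -434/135.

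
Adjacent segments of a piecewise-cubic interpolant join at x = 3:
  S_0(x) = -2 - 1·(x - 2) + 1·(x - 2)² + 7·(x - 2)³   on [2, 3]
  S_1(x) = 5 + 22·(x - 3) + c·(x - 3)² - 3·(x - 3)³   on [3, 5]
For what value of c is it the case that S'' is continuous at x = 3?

S_0''(x) = 2 + 42·(x - 2), so S_0''(3) = 44. On the right, S_1''(3) = 2c, so c = 22.

22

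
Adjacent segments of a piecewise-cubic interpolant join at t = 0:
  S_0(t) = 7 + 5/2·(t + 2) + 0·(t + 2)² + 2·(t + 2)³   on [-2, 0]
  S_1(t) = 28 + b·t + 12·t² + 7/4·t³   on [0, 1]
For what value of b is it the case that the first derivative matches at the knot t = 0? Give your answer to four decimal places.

S_0'(t) = 5/2 + 0·(t + 2) + 6·(t + 2)², so S_0'(0) = 53/2. On the right, S_1'(0) = b, so b = 53/2.

26.5000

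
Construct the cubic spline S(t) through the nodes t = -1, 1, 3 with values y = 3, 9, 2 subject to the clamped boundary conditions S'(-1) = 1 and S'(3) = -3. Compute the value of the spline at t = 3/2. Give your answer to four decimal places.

With M_i denoting the second derivative at x_i, h_i = 2, 2, and Δ_i = (y_(i+1) − y_i)/h_i = 3, -7/2:
  2·M_0 + 8·M_1 + 2·M_2 = 6(Δ_1 - Δ_0) = -39
Clamped end conditions give two more equations: 2h_0·M_0 + h_0·M_1 = 6(Δ_0 - S'(-1)) = 12 and h_1·M_1 + 2h_1·M_2 = 6(S'(3) - Δ_1) = 3.
Hence M_0 = 55/8, M_1 = -31/4, M_2 = 37/8.
On [1, 3], S(t) = 9 + 1/8·(t - 1) - 31/8·(t - 1)² + 33/32·(t - 1)³.
With (t - 1) = 1/2: S(3/2) = 2105/256.

8.2227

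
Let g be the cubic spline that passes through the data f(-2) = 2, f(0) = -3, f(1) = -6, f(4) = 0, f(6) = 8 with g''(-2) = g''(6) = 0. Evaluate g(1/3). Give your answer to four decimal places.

With m_i denoting the second derivative at x_i, h_i = 2, 1, 3, 2, and Δ_i = (y_(i+1) − y_i)/h_i = -5/2, -3, 2, 4:
  2·m_0 + 6·m_1 + 1·m_2 = 6(Δ_1 - Δ_0) = -3
  1·m_1 + 8·m_2 + 3·m_3 = 6(Δ_2 - Δ_1) = 30
  3·m_2 + 10·m_3 + 2·m_4 = 6(Δ_3 - Δ_2) = 12
Natural end conditions: m_0 = m_4 = 0.
Solving: m_0 = 0, m_1 = -477/416, m_2 = 807/208, m_3 = 15/416, m_4 = 0.
On [0, 1], g(t) = -3 - 679/208·t - 477/832·t² + 697/832·t³.
With t = 1/3: g(1/3) = -46285/11232.

-4.1208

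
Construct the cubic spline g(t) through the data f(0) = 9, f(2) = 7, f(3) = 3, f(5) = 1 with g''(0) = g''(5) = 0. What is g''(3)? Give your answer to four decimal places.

3.6000

Write M_i for g''(x_i). With h_i = 2, 1, 2 and divided differences Δ_i = -1, -4, -1, the continuity of g' gives the tridiagonal system
  2·M_0 + 6·M_1 + 1·M_2 = 6(Δ_1 - Δ_0) = -18
  1·M_1 + 6·M_2 + 2·M_3 = 6(Δ_2 - Δ_1) = 18
Natural end conditions: M_0 = M_3 = 0.
Solving: M_0 = 0, M_1 = -18/5, M_2 = 18/5, M_3 = 0.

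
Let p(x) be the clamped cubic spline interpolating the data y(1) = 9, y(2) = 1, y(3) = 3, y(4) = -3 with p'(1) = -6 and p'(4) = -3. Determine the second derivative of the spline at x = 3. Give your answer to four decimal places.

Let M_i = p''(x_i). Step sizes h_i = 1, 1, 1; slopes of the chords Δ_i = (y_(i+1) - y_i)/h_i = -8, 2, -6.
  1·M_0 + 4·M_1 + 1·M_2 = 6(Δ_1 - Δ_0) = 60
  1·M_1 + 4·M_2 + 1·M_3 = 6(Δ_2 - Δ_1) = -48
Clamped end conditions give two more equations: 2h_0·M_0 + h_0·M_1 = 6(Δ_0 - p'(1)) = -12 and h_2·M_2 + 2h_2·M_3 = 6(p'(4) - Δ_2) = 18.
Solving: M_0 = -94/5, M_1 = 128/5, M_2 = -118/5, M_3 = 104/5.

-23.6000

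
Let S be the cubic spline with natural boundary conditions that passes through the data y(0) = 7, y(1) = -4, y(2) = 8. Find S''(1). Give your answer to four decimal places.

34.5000

Let m_i = S''(x_i). Step sizes h_i = 1, 1; slopes of the chords Δ_i = (y_(i+1) - y_i)/h_i = -11, 12.
  1·m_0 + 4·m_1 + 1·m_2 = 6(Δ_1 - Δ_0) = 138
Natural end conditions: m_0 = m_2 = 0.
Hence m_0 = 0, m_1 = 69/2, m_2 = 0.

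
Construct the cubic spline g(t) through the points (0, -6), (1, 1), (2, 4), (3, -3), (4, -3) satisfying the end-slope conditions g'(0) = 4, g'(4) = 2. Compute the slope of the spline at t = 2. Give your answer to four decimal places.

-3.6429

Put m_i = g'' at the i-th knot. Here h = (1, 1, 1, 1) and Δ = (7, 3, -7, 0), so the interior equations h_(i-1)·m_(i-1) + 2(h_(i-1)+h_i)·m_i + h_i·m_(i+1) = 6(Δ_i − Δ_(i-1)) read
  1·m_0 + 4·m_1 + 1·m_2 = 6(Δ_1 - Δ_0) = -24
  1·m_1 + 4·m_2 + 1·m_3 = 6(Δ_2 - Δ_1) = -60
  1·m_2 + 4·m_3 + 1·m_4 = 6(Δ_3 - Δ_2) = 42
Clamped end conditions give two more equations: 2h_0·m_0 + h_0·m_1 = 6(Δ_0 - g'(0)) = 18 and h_3·m_3 + 2h_3·m_4 = 6(g'(4) - Δ_3) = 12.
Forward elimination and back-substitution give m_0 = 313/28, m_1 = -61/14, m_2 = -71/4, m_3 = 215/14, m_4 = -47/28.
On [2, 3], g'(t) = b_2 + 2c_2·(t - 2) + 3d_2·(t - 2)² with b_2 = Δ_2 - h_2(2m_2 + m_3)/6 = -51/14, c_2 = m_2/2 = -71/8, d_2 = (m_3 - m_2)/(6h_2) = 309/56. So g'(2) = -51/14.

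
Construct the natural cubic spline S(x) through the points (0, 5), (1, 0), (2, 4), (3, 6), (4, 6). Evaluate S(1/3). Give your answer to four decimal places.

2.5873

Put σ_i = S'' at the i-th knot. Here h = (1, 1, 1, 1) and Δ = (-5, 4, 2, 0), so the interior equations h_(i-1)·σ_(i-1) + 2(h_(i-1)+h_i)·σ_i + h_i·σ_(i+1) = 6(Δ_i − Δ_(i-1)) read
  1·σ_0 + 4·σ_1 + 1·σ_2 = 6(Δ_1 - Δ_0) = 54
  1·σ_1 + 4·σ_2 + 1·σ_3 = 6(Δ_2 - Δ_1) = -12
  1·σ_2 + 4·σ_3 + 1·σ_4 = 6(Δ_3 - Δ_2) = -12
Natural end conditions: σ_0 = σ_4 = 0.
Forward elimination and back-substitution give σ_0 = 0, σ_1 = 423/28, σ_2 = -45/7, σ_3 = -39/28, σ_4 = 0.
On [0, 1], S(x) = 5 - 421/56·x + 0·x² + 141/56·x³.
With x = 1/3: S(1/3) = 163/63.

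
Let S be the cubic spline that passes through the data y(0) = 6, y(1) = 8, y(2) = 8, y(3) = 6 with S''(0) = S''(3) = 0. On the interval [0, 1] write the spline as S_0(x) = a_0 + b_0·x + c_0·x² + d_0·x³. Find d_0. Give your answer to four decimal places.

-0.4000

Put σ_i = S'' at the i-th knot. Here h = (1, 1, 1) and Δ = (2, 0, -2), so the interior equations h_(i-1)·σ_(i-1) + 2(h_(i-1)+h_i)·σ_i + h_i·σ_(i+1) = 6(Δ_i − Δ_(i-1)) read
  1·σ_0 + 4·σ_1 + 1·σ_2 = 6(Δ_1 - Δ_0) = -12
  1·σ_1 + 4·σ_2 + 1·σ_3 = 6(Δ_2 - Δ_1) = -12
Natural end conditions: σ_0 = σ_3 = 0.
Solving: σ_0 = 0, σ_1 = -12/5, σ_2 = -12/5, σ_3 = 0.
On [0, 1], with S_0(x) = a_0 + b_0·x + c_0·x² + d_0·x³: c_0 = σ_0/2 = 0, d_0 = (σ_1 - σ_0)/(6h_0) = -2/5, b_0 = Δ_0 - h_0(2σ_0 + σ_1)/6 = 12/5.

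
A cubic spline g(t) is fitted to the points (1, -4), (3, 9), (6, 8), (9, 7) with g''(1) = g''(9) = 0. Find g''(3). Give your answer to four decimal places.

-4.4324

Write M_i for g''(x_i). With h_i = 2, 3, 3 and divided differences Δ_i = 13/2, -1/3, -1/3, the continuity of g' gives the tridiagonal system
  2·M_0 + 10·M_1 + 3·M_2 = 6(Δ_1 - Δ_0) = -41
  3·M_1 + 12·M_2 + 3·M_3 = 6(Δ_2 - Δ_1) = 0
Natural end conditions: M_0 = M_3 = 0.
Solving the tridiagonal system: M_0 = 0, M_1 = -164/37, M_2 = 41/37, M_3 = 0.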